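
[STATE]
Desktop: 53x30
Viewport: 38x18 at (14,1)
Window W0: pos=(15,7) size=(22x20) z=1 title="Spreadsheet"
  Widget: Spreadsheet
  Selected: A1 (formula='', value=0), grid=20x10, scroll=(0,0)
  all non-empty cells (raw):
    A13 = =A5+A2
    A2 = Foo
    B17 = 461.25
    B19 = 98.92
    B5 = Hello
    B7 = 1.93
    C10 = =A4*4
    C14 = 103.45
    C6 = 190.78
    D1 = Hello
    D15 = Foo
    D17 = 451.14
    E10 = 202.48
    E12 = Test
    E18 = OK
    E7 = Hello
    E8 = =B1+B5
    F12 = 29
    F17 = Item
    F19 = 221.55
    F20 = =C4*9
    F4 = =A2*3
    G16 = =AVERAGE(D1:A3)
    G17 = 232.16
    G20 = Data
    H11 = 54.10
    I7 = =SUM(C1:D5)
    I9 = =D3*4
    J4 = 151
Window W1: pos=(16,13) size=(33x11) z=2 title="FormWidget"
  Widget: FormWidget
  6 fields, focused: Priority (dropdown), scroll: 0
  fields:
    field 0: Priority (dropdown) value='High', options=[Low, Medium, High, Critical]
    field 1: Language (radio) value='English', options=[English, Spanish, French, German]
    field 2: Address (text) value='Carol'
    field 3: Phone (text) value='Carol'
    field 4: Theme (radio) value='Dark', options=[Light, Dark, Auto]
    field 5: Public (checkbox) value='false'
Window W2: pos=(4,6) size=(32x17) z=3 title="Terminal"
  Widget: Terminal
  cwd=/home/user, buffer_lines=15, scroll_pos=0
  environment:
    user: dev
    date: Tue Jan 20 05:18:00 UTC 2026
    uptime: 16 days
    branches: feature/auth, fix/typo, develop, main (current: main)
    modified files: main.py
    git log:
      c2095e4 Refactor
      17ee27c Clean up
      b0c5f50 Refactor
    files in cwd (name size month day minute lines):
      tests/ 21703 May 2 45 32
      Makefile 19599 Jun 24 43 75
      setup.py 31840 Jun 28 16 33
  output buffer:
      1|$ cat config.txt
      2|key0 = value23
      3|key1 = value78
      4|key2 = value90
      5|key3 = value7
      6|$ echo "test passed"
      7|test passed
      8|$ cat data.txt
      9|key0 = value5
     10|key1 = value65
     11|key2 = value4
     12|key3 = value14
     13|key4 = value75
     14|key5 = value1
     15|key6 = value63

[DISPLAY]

                                      
                                      
                                      
                                      
                                      
━━━━━━━━━━━━━━━━━━━━━┓                
                     ┃┓               
─────────────────────┨┃               
fig.txt              ┃┨               
lue23                ┃┃               
lue78                ┃┃               
lue90                ┃┃               
lue7                 ┃━━━━━━━━━━━━┓   
est passed"          ┃            ┃   
ed                   ┃────────────┨   
a.txt                ┃          ▼]┃   
lue5                 ┃nglish  ( ) ┃   
lue65                ┃l          ]┃   


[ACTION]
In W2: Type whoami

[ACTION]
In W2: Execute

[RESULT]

                                      
                                      
                                      
                                      
                                      
━━━━━━━━━━━━━━━━━━━━━┓                
                     ┃┓               
─────────────────────┨┃               
est passed"          ┃┨               
ed                   ┃┃               
a.txt                ┃┃               
lue5                 ┃┃               
lue65                ┃━━━━━━━━━━━━┓   
lue4                 ┃            ┃   
lue14                ┃────────────┨   
lue75                ┃          ▼]┃   
lue1                 ┃nglish  ( ) ┃   
lue63                ┃l          ]┃   


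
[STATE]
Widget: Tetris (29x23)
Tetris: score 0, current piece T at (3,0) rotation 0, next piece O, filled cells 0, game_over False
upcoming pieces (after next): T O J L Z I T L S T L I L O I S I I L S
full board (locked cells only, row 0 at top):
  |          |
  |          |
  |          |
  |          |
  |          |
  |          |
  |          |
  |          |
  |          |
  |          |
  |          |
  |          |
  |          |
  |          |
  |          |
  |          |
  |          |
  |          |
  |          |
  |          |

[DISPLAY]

    ▒     │Next:             
   ▒▒▒    │▓▓                
          │▓▓                
          │                  
          │                  
          │                  
          │Score:            
          │0                 
          │                  
          │                  
          │                  
          │                  
          │                  
          │                  
          │                  
          │                  
          │                  
          │                  
          │                  
          │                  
          │                  
          │                  
          │                  


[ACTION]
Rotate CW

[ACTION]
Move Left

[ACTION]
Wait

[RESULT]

          │Next:             
  ▒       │▓▓                
  ▒▒      │▓▓                
  ▒       │                  
          │                  
          │                  
          │Score:            
          │0                 
          │                  
          │                  
          │                  
          │                  
          │                  
          │                  
          │                  
          │                  
          │                  
          │                  
          │                  
          │                  
          │                  
          │                  
          │                  


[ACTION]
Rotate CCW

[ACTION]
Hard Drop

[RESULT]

    ▓▓    │Next:             
    ▓▓    │ ▒                
          │▒▒▒               
          │                  
          │                  
          │                  
          │Score:            
          │0                 
          │                  
          │                  
          │                  
          │                  
          │                  
          │                  
          │                  
          │                  
          │                  
          │                  
   ▒      │                  
  ▒▒▒     │                  
          │                  
          │                  
          │                  


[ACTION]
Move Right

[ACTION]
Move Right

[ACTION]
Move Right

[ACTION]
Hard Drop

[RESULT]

    ▒     │Next:             
   ▒▒▒    │▓▓                
          │▓▓                
          │                  
          │                  
          │                  
          │Score:            
          │0                 
          │                  
          │                  
          │                  
          │                  
          │                  
          │                  
          │                  
          │                  
          │                  
          │                  
   ▒   ▓▓ │                  
  ▒▒▒  ▓▓ │                  
          │                  
          │                  
          │                  


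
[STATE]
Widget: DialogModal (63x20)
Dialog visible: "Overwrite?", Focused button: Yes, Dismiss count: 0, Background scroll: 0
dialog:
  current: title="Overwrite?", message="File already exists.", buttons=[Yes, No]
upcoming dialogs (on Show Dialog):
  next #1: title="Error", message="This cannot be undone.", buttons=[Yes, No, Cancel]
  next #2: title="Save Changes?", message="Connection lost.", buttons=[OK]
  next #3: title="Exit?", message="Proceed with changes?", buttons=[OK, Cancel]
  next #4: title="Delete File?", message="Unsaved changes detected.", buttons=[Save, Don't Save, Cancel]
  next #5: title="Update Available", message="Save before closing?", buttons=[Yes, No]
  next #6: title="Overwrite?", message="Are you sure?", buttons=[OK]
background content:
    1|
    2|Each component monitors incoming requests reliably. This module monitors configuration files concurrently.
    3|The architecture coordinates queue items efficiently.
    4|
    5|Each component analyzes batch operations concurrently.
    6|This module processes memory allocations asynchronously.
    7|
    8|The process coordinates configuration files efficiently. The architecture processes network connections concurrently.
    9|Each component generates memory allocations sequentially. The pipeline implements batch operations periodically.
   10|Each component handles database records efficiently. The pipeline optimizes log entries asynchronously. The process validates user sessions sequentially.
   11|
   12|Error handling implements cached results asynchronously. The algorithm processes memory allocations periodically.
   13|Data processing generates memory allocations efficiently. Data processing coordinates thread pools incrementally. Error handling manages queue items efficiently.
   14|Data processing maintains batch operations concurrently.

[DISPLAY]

                                                               
Each component monitors incoming requests reliably. This module
The architecture coordinates queue items efficiently.          
                                                               
Each component analyzes batch operations concurrently.         
This module processes memory allocations asynchronously.       
                                                               
The process coordin┌──────────────────────┐ efficiently. The ar
Each component gene│      Overwrite?      │ sequentially. The p
Each component hand│ File already exists. │iciently. The pipeli
                   │      [Yes]  No       │                    
Error handling impl└──────────────────────┘ynchronously. The al
Data processing generates memory allocations efficiently. Data 
Data processing maintains batch operations concurrently.       
                                                               
                                                               
                                                               
                                                               
                                                               
                                                               


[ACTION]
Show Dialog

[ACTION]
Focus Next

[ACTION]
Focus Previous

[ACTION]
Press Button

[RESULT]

                                                               
Each component monitors incoming requests reliably. This module
The architecture coordinates queue items efficiently.          
                                                               
Each component analyzes batch operations concurrently.         
This module processes memory allocations asynchronously.       
                                                               
The process coordinates configuration files efficiently. The ar
Each component generates memory allocations sequentially. The p
Each component handles database records efficiently. The pipeli
                                                               
Error handling implements cached results asynchronously. The al
Data processing generates memory allocations efficiently. Data 
Data processing maintains batch operations concurrently.       
                                                               
                                                               
                                                               
                                                               
                                                               
                                                               


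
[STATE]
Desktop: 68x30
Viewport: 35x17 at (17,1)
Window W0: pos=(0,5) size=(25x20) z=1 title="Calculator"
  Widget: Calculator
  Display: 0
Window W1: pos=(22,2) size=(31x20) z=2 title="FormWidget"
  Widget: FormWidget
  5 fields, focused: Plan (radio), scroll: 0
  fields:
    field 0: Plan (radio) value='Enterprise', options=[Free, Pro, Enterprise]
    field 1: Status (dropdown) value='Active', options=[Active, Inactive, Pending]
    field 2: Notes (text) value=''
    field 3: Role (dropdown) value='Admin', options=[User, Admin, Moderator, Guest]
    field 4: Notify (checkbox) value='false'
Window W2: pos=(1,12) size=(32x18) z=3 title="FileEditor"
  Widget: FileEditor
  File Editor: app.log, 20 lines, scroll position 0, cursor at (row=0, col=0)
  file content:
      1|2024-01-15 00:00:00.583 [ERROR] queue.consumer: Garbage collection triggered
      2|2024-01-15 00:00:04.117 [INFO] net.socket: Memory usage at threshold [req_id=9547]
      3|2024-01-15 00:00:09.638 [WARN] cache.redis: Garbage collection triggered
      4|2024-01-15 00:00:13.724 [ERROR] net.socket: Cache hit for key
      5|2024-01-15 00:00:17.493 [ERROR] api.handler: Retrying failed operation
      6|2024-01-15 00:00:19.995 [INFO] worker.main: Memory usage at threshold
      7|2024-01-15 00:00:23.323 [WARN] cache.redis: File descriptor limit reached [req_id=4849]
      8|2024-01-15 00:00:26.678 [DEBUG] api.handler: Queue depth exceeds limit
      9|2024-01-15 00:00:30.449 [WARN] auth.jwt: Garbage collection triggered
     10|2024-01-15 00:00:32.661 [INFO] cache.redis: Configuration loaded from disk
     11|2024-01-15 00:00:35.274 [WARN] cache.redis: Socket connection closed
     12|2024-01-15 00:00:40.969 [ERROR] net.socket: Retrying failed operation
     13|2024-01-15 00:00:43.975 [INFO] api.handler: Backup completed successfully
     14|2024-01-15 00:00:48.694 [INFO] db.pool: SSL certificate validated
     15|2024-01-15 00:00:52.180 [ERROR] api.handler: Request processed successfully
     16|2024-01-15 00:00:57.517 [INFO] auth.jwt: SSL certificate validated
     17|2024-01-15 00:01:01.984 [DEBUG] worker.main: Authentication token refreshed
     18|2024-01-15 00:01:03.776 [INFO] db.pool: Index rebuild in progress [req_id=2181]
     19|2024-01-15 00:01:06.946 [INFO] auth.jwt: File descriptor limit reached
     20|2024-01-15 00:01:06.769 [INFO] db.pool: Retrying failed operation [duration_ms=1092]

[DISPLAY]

                                   
     ┏━━━━━━━━━━━━━━━━━━━━━━━━━━━━━
     ┃ FormWidget                  
     ┠─────────────────────────────
━━━━━┃> Plan:       ( ) Free  ( ) P
     ┃  Status:     [Active      ▼]
─────┃  Notes:      [             ]
     ┃  Role:       [Admin       ▼]
┐    ┃  Notify:     [ ]            
│    ┃                             
┤    ┃                             
━━━━━━━━━━━━━━━┓                   
               ┃                   
───────────────┨                   
0:00.583 [ERRO▲┃                   
0:04.117 [INFO█┃                   
0:09.638 [WARN░┃                   


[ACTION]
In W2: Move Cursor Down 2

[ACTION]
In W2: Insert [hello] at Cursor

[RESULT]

                                   
     ┏━━━━━━━━━━━━━━━━━━━━━━━━━━━━━
     ┃ FormWidget                  
     ┠─────────────────────────────
━━━━━┃> Plan:       ( ) Free  ( ) P
     ┃  Status:     [Active      ▼]
─────┃  Notes:      [             ]
     ┃  Role:       [Admin       ▼]
┐    ┃  Notify:     [ ]            
│    ┃                             
┤    ┃                             
━━━━━━━━━━━━━━━┓                   
               ┃                   
───────────────┨                   
0:00.583 [ERRO▲┃                   
0:04.117 [INFO█┃                   
 00:00:09.638 ░┃                   


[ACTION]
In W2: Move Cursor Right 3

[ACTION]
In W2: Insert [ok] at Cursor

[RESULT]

                                   
     ┏━━━━━━━━━━━━━━━━━━━━━━━━━━━━━
     ┃ FormWidget                  
     ┠─────────────────────────────
━━━━━┃> Plan:       ( ) Free  ( ) P
     ┃  Status:     [Active      ▼]
─────┃  Notes:      [             ]
     ┃  Role:       [Admin       ▼]
┐    ┃  Notify:     [ ]            
│    ┃                             
┤    ┃                             
━━━━━━━━━━━━━━━┓                   
               ┃                   
───────────────┨                   
0:00.583 [ERRO▲┃                   
0:04.117 [INFO█┃                   
15 00:00:09.63░┃                   


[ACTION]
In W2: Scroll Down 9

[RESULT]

                                   
     ┏━━━━━━━━━━━━━━━━━━━━━━━━━━━━━
     ┃ FormWidget                  
     ┠─────────────────────────────
━━━━━┃> Plan:       ( ) Free  ( ) P
     ┃  Status:     [Active      ▼]
─────┃  Notes:      [             ]
     ┃  Role:       [Admin       ▼]
┐    ┃  Notify:     [ ]            
│    ┃                             
┤    ┃                             
━━━━━━━━━━━━━━━┓                   
               ┃                   
───────────────┨                   
0:23.323 [WARN▲┃                   
0:26.678 [DEBU░┃                   
0:30.449 [WARN░┃                   


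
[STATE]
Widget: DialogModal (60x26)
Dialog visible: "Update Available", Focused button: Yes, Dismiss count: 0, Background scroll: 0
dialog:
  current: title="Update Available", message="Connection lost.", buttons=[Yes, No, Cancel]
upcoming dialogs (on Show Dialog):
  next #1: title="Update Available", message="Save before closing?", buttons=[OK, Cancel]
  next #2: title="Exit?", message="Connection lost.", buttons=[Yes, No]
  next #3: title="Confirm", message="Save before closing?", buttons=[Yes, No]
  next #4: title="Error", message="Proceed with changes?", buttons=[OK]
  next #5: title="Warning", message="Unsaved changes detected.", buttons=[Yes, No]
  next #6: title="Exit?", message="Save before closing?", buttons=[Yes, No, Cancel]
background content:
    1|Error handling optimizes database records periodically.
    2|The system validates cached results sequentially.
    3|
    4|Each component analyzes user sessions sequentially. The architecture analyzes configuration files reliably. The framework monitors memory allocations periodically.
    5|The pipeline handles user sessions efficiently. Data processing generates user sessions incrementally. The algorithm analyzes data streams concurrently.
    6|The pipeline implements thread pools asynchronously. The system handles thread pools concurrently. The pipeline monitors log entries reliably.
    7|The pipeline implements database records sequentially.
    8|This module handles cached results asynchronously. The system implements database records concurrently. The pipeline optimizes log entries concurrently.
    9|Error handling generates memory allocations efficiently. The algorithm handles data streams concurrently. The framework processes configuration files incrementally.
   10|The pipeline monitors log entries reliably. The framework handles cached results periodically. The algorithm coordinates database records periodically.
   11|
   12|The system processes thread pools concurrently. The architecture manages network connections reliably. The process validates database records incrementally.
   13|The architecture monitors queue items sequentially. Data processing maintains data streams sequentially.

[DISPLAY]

Error handling optimizes database records periodically.     
The system validates cached results sequentially.           
                                                            
Each component analyzes user sessions sequentially. The arch
The pipeline handles user sessions efficiently. Data process
The pipeline implements thread pools asynchronously. The sys
The pipeline implements database records sequentially.      
This module handles cached results asynchronously. The syste
Error handling generates memory allocations efficiently. The
The pipeline monitors log entries reliably. The framework ha
                  ┌─────────────────────┐                   
The system process│   Update Available  │ently. The architec
The architecture m│   Connection lost.  │uentially. Data pro
                  │ [Yes]  No   Cancel  │                   
                  └─────────────────────┘                   
                                                            
                                                            
                                                            
                                                            
                                                            
                                                            
                                                            
                                                            
                                                            
                                                            
                                                            


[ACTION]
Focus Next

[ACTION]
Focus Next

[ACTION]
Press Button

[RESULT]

Error handling optimizes database records periodically.     
The system validates cached results sequentially.           
                                                            
Each component analyzes user sessions sequentially. The arch
The pipeline handles user sessions efficiently. Data process
The pipeline implements thread pools asynchronously. The sys
The pipeline implements database records sequentially.      
This module handles cached results asynchronously. The syste
Error handling generates memory allocations efficiently. The
The pipeline monitors log entries reliably. The framework ha
                                                            
The system processes thread pools concurrently. The architec
The architecture monitors queue items sequentially. Data pro
                                                            
                                                            
                                                            
                                                            
                                                            
                                                            
                                                            
                                                            
                                                            
                                                            
                                                            
                                                            
                                                            


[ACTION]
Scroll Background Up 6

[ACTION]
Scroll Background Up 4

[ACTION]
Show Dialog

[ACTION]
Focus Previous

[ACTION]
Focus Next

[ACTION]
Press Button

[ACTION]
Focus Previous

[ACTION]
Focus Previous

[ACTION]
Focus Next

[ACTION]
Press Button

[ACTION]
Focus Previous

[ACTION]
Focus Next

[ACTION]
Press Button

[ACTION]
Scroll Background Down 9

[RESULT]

The pipeline monitors log entries reliably. The framework ha
                                                            
The system processes thread pools concurrently. The architec
The architecture monitors queue items sequentially. Data pro
                                                            
                                                            
                                                            
                                                            
                                                            
                                                            
                                                            
                                                            
                                                            
                                                            
                                                            
                                                            
                                                            
                                                            
                                                            
                                                            
                                                            
                                                            
                                                            
                                                            
                                                            
                                                            


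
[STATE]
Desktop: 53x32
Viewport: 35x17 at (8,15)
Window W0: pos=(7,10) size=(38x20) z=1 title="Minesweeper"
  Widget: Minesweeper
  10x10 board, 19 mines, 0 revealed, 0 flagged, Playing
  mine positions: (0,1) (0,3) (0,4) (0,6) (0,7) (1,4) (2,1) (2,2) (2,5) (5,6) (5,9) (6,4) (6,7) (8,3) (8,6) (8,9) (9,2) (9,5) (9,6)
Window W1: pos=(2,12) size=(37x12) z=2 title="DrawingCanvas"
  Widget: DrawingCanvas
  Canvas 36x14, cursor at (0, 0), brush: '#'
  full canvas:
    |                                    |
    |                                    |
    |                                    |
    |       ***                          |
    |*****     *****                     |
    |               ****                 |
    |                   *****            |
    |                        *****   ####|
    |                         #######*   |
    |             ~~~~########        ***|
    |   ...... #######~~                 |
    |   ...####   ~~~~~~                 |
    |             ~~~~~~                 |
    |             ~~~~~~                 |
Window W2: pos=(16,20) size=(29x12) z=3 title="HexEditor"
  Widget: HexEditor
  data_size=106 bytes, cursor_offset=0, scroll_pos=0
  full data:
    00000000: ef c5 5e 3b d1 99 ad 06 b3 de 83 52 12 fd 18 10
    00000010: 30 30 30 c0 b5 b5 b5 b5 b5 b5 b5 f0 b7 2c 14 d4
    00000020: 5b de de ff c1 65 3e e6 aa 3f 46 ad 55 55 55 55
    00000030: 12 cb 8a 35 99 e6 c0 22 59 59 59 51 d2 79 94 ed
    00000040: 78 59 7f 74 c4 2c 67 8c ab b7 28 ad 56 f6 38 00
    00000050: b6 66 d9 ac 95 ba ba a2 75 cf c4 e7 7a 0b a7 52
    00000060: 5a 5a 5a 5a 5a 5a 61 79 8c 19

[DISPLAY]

                              ┃    
                              ┃    
                              ┃    
  ***                         ┃    
     *****                    ┃    
        ┏━━━━━━━━━━━━━━━━━━━━━━━━━━
        ┃ HexEditor                
        ┠──────────────────────────
━━━━━━━━┃00000000  EF c5 5e 3b d1 9
        ┃00000010  30 30 30 c0 b5 b
        ┃00000020  5b de de ff c1 6
        ┃00000030  12 cb 8a 35 99 e
        ┃00000040  78 59 7f 74 c4 2
        ┃00000050  b6 66 d9 ac 95 b
━━━━━━━━┃00000060  5a 5a 5a 5a 5a 5
        ┃                          
        ┗━━━━━━━━━━━━━━━━━━━━━━━━━━


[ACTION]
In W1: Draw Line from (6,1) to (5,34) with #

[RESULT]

                              ┃    
                              ┃    
                              ┃    
  ***                         ┃    
     *****                    ┃    
        ┏━━━━━━━━━━━━━━━━━━━━━━━━━━
########┃ HexEditor                
        ┠──────────────────────────
━━━━━━━━┃00000000  EF c5 5e 3b d1 9
        ┃00000010  30 30 30 c0 b5 b
        ┃00000020  5b de de ff c1 6
        ┃00000030  12 cb 8a 35 99 e
        ┃00000040  78 59 7f 74 c4 2
        ┃00000050  b6 66 d9 ac 95 b
━━━━━━━━┃00000060  5a 5a 5a 5a 5a 5
        ┃                          
        ┗━━━━━━━━━━━━━━━━━━━━━━━━━━


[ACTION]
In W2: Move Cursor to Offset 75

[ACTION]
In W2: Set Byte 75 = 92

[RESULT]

                              ┃    
                              ┃    
                              ┃    
  ***                         ┃    
     *****                    ┃    
        ┏━━━━━━━━━━━━━━━━━━━━━━━━━━
########┃ HexEditor                
        ┠──────────────────────────
━━━━━━━━┃00000000  ef c5 5e 3b d1 9
        ┃00000010  30 30 30 c0 b5 b
        ┃00000020  5b de de ff c1 6
        ┃00000030  12 cb 8a 35 99 e
        ┃00000040  78 59 7f 74 c4 2
        ┃00000050  b6 66 d9 ac 95 b
━━━━━━━━┃00000060  5a 5a 5a 5a 5a 5
        ┃                          
        ┗━━━━━━━━━━━━━━━━━━━━━━━━━━


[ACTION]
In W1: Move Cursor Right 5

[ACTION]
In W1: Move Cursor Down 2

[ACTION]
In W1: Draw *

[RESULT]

                              ┃    
                              ┃    
*                             ┃    
  ***                         ┃    
     *****                    ┃    
        ┏━━━━━━━━━━━━━━━━━━━━━━━━━━
########┃ HexEditor                
        ┠──────────────────────────
━━━━━━━━┃00000000  ef c5 5e 3b d1 9
        ┃00000010  30 30 30 c0 b5 b
        ┃00000020  5b de de ff c1 6
        ┃00000030  12 cb 8a 35 99 e
        ┃00000040  78 59 7f 74 c4 2
        ┃00000050  b6 66 d9 ac 95 b
━━━━━━━━┃00000060  5a 5a 5a 5a 5a 5
        ┃                          
        ┗━━━━━━━━━━━━━━━━━━━━━━━━━━


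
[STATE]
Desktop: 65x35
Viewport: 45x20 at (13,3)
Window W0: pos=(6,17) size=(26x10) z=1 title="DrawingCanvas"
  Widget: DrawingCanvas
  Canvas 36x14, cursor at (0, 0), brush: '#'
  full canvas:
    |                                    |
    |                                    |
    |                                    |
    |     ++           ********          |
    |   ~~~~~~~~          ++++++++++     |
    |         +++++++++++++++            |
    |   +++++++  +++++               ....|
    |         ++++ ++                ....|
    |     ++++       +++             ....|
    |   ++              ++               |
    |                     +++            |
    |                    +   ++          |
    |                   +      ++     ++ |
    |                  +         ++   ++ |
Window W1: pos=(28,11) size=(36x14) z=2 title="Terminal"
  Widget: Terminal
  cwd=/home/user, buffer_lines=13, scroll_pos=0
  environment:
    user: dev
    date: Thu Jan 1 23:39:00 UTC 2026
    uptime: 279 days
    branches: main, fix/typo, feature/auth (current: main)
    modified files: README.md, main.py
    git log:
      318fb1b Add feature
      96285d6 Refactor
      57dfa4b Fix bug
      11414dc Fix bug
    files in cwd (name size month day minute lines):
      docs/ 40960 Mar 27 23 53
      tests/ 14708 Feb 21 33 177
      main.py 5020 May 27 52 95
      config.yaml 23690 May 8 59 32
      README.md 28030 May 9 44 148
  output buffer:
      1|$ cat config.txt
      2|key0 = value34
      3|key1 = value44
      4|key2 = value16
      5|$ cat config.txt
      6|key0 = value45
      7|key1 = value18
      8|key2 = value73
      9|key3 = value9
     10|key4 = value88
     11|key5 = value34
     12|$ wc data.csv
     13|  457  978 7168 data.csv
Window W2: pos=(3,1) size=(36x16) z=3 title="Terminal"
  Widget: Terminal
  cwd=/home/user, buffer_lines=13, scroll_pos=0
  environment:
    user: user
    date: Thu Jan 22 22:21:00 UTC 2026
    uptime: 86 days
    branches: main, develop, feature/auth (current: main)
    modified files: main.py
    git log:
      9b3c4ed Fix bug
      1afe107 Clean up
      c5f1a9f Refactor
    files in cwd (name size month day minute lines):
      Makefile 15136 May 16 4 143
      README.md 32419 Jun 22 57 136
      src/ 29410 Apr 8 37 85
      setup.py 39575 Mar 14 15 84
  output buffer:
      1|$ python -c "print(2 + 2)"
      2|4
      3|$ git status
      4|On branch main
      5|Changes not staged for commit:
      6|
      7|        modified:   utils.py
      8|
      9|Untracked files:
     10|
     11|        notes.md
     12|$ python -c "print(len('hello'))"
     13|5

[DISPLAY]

─────────────────────────┨                   
-c "print(2 + 2)"        ┃                   
                         ┃                   
tus                      ┃                   
 main                    ┃                   
ot staged for commit:    ┃                   
                         ┃                   
odified:   utils.py      ┃                   
                         ┃━━━━━━━━━━━━━━━━━━━
 files:                  ┃                   
                         ┃───────────────────
otes.md                  ┃ig.txt             
-c "print(len('hello'))" ┃ue34               
━━━━━━━━━━━━━━━━━━━━━━━━━┛ue44               
━━━━━━━━━━━━━━━┃key2 = value16               
ngCanvas       ┃$ cat config.txt             
───────────────┃key0 = value45               
               ┃key1 = value18               
               ┃key2 = value73               
               ┃key3 = value9                


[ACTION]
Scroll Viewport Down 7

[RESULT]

odified:   utils.py      ┃                   
                         ┃━━━━━━━━━━━━━━━━━━━
 files:                  ┃                   
                         ┃───────────────────
otes.md                  ┃ig.txt             
-c "print(len('hello'))" ┃ue34               
━━━━━━━━━━━━━━━━━━━━━━━━━┛ue44               
━━━━━━━━━━━━━━━┃key2 = value16               
ngCanvas       ┃$ cat config.txt             
───────────────┃key0 = value45               
               ┃key1 = value18               
               ┃key2 = value73               
               ┃key3 = value9                
+           ***┃key4 = value88               
~~~~~          ┗━━━━━━━━━━━━━━━━━━━━━━━━━━━━━
   +++++++++++++++┃                          
━━━━━━━━━━━━━━━━━━┛                          
                                             
                                             
                                             


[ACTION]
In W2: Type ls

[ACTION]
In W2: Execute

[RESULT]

otes.md                  ┃                   
-c "print(len('hello'))" ┃━━━━━━━━━━━━━━━━━━━
                         ┃                   
                         ┃───────────────────
 README.md  src/  setup.p┃ig.txt             
                         ┃ue34               
━━━━━━━━━━━━━━━━━━━━━━━━━┛ue44               
━━━━━━━━━━━━━━━┃key2 = value16               
ngCanvas       ┃$ cat config.txt             
───────────────┃key0 = value45               
               ┃key1 = value18               
               ┃key2 = value73               
               ┃key3 = value9                
+           ***┃key4 = value88               
~~~~~          ┗━━━━━━━━━━━━━━━━━━━━━━━━━━━━━
   +++++++++++++++┃                          
━━━━━━━━━━━━━━━━━━┛                          
                                             
                                             
                                             


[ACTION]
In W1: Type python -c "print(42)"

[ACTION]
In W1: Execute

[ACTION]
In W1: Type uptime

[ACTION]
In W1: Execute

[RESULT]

otes.md                  ┃                   
-c "print(len('hello'))" ┃━━━━━━━━━━━━━━━━━━━
                         ┃                   
                         ┃───────────────────
 README.md  src/  setup.p┃ue9                
                         ┃ue88               
━━━━━━━━━━━━━━━━━━━━━━━━━┛ue34               
━━━━━━━━━━━━━━━┃$ wc data.csv                
ngCanvas       ┃  457  978 7168 data.csv     
───────────────┃$ python -c "print(42)"      
               ┃42                           
               ┃$ uptime                     
               ┃ 10:00  up 279 days          
+           ***┃$ █                          
~~~~~          ┗━━━━━━━━━━━━━━━━━━━━━━━━━━━━━
   +++++++++++++++┃                          
━━━━━━━━━━━━━━━━━━┛                          
                                             
                                             
                                             


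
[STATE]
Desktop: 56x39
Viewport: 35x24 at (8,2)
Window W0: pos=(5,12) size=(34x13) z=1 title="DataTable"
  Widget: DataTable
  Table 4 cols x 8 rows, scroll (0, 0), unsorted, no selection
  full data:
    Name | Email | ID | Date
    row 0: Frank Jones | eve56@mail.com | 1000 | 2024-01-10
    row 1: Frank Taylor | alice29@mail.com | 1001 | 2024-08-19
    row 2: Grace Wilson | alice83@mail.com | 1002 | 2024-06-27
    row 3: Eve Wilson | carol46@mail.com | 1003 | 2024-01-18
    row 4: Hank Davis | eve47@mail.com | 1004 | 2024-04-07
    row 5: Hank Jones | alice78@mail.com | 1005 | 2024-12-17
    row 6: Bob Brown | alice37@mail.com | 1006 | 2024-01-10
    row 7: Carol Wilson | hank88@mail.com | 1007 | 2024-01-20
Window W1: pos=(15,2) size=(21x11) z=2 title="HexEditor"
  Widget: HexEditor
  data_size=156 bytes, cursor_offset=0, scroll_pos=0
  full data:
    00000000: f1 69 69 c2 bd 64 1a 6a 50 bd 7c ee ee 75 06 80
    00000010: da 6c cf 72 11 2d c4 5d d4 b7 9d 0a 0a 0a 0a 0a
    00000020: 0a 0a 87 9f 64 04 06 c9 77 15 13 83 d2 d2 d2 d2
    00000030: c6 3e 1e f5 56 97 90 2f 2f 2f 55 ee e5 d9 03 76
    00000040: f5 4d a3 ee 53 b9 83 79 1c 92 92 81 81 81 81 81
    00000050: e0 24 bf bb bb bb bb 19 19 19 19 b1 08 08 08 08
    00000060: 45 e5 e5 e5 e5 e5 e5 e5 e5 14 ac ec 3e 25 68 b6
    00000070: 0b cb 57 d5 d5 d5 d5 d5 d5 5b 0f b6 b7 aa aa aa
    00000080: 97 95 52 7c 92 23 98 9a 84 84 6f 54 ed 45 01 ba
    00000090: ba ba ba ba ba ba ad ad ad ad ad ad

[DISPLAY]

       ┏━━━━━━━━━━━━━━━━━━━┓       
       ┃ HexEditor         ┃       
       ┠───────────────────┨       
       ┃00000000  F1 69 69 ┃       
       ┃00000010  da 6c cf ┃       
       ┃00000020  0a 0a 87 ┃       
       ┃00000030  c6 3e 1e ┃       
       ┃00000040  f5 4d a3 ┃       
       ┃00000050  e0 24 bf ┃       
       ┃00000060  45 e5 e5 ┃       
━━━━━━━┗━━━━━━━━━━━━━━━━━━━┛━━┓    
ataTable                      ┃    
──────────────────────────────┨    
me        │Email           │ID┃    
──────────┼────────────────┼──┃    
ank Jones │eve56@mail.com  │10┃    
ank Taylor│alice29@mail.com│10┃    
ace Wilson│alice83@mail.com│10┃    
e Wilson  │carol46@mail.com│10┃    
nk Davis  │eve47@mail.com  │10┃    
nk Jones  │alice78@mail.com│10┃    
b Brown   │alice37@mail.com│10┃    
━━━━━━━━━━━━━━━━━━━━━━━━━━━━━━┛    
                                   


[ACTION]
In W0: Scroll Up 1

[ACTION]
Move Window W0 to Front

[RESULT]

       ┏━━━━━━━━━━━━━━━━━━━┓       
       ┃ HexEditor         ┃       
       ┠───────────────────┨       
       ┃00000000  F1 69 69 ┃       
       ┃00000010  da 6c cf ┃       
       ┃00000020  0a 0a 87 ┃       
       ┃00000030  c6 3e 1e ┃       
       ┃00000040  f5 4d a3 ┃       
       ┃00000050  e0 24 bf ┃       
       ┃00000060  45 e5 e5 ┃       
━━━━━━━━━━━━━━━━━━━━━━━━━━━━━━┓    
ataTable                      ┃    
──────────────────────────────┨    
me        │Email           │ID┃    
──────────┼────────────────┼──┃    
ank Jones │eve56@mail.com  │10┃    
ank Taylor│alice29@mail.com│10┃    
ace Wilson│alice83@mail.com│10┃    
e Wilson  │carol46@mail.com│10┃    
nk Davis  │eve47@mail.com  │10┃    
nk Jones  │alice78@mail.com│10┃    
b Brown   │alice37@mail.com│10┃    
━━━━━━━━━━━━━━━━━━━━━━━━━━━━━━┛    
                                   
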